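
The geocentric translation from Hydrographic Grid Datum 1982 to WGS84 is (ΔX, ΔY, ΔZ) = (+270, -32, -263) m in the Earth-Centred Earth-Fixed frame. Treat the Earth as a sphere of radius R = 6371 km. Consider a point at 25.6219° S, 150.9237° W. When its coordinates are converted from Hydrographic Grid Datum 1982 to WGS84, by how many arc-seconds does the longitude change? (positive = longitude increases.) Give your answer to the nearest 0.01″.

Δλ = 5.72″

sin φ = -0.432430, cos φ = 0.901667, sin λ = -0.485974, cos λ = -0.873973.
East component: ΔE = −sin λ·ΔX + cos λ·ΔY = −(-0.485974)(270) + (-0.873973)(-32) = 159.18 m.
1° of latitude spans πR/180 = 111195 m; at latitude φ, 1° of longitude spans that × cos φ = 100260.8 m, so Δλ = 159.18 / 100260.8 × 3600 = 5.716″.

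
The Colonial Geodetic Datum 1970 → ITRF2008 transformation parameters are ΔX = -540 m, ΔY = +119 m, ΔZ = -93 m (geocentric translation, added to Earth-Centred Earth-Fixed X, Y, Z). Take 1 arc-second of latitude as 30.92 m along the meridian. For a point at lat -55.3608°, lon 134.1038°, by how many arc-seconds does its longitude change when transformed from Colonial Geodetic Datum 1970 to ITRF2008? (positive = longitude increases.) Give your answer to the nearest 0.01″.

sin φ = -0.822748, cos φ = 0.568407, sin λ = 0.718080, cos λ = -0.695960.
East component: ΔE = −sin λ·ΔX + cos λ·ΔY = −(0.718080)(-540) + (-0.695960)(119) = 304.94 m.
1° of latitude spans 3600 × 30.92 = 111312 m; at latitude φ, 1° of longitude spans that × cos φ = 63270.5 m, so Δλ = 304.94 / 63270.5 × 3600 = 17.351″.

Δλ = 17.35″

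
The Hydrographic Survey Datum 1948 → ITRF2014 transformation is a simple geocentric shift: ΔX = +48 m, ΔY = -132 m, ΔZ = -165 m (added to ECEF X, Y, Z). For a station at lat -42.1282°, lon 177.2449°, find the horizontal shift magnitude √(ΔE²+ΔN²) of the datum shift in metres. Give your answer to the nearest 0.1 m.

At φ = -42.1282°, λ = 177.2449°: sin φ = -0.670792, cos φ = 0.741646, sin λ = 0.048067, cos λ = -0.998844.
ΔE = −sin λ·ΔX + cos λ·ΔY = −(0.048067)·(48) + (-0.998844)·(-132) = 129.54 m.
ΔN = −sin φ cos λ·ΔX − sin φ sin λ·ΔY + cos φ·ΔZ = −(-0.670792)(-0.998844)(48) − (-0.670792)(0.048067)(-132) + (0.741646)(-165) = -158.79 m.
Horizontal magnitude = √(ΔE² + ΔN²) = √(129.54² + (-158.79)²) = 204.93 m.

204.9 m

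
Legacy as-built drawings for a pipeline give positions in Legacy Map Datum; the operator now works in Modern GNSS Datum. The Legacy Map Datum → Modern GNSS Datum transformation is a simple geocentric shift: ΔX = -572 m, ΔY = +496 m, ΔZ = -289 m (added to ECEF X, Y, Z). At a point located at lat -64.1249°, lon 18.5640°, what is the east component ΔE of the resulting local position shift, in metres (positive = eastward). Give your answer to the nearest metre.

ΔE = 652 m

The local east axis at (φ, λ) is (−sin λ, cos λ, 0), so ΔE = −sin(18.5640°)·(-572) + cos(18.5640°)·496 = 652.30 m.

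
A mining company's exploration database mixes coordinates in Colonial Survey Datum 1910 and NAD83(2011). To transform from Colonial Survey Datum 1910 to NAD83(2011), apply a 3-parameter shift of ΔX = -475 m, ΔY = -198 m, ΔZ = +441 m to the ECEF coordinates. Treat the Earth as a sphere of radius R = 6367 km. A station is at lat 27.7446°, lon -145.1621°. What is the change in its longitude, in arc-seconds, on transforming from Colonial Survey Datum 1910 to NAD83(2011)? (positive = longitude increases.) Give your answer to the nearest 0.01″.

Δλ = -3.98″

sin φ = 0.465531, cos φ = 0.885032, sin λ = -0.571257, cos λ = -0.820772.
East component: ΔE = −sin λ·ΔX + cos λ·ΔY = −(-0.571257)(-475) + (-0.820772)(-198) = -108.83 m.
1° of latitude spans πR/180 = 111125 m; at latitude φ, 1° of longitude spans that × cos φ = 98349.2 m, so Δλ = -108.83 / 98349.2 × 3600 = -3.984″.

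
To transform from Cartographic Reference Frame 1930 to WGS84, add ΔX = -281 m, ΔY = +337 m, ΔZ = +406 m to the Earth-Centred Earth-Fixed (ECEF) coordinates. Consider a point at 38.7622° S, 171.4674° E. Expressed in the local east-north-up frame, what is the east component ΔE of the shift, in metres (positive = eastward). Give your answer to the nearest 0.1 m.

The local east axis at (φ, λ) is (−sin λ, cos λ, 0), so ΔE = −sin(171.4674°)·(-281) + cos(171.4674°)·337 = -291.58 m.

ΔE = -291.6 m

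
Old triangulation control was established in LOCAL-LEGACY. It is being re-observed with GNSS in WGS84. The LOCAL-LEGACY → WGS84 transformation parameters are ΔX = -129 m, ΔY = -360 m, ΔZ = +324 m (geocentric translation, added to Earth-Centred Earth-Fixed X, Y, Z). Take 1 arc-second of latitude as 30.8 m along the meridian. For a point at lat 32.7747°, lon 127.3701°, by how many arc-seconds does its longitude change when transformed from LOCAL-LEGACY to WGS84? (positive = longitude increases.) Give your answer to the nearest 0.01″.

sin φ = 0.541337, cos φ = 0.840806, sin λ = 0.794731, cos λ = -0.606961.
East component: ΔE = −sin λ·ΔX + cos λ·ΔY = −(0.794731)(-129) + (-0.606961)(-360) = 321.03 m.
1° of latitude spans 3600 × 30.80 = 110880 m; at latitude φ, 1° of longitude spans that × cos φ = 93228.5 m, so Δλ = 321.03 / 93228.5 × 3600 = 12.396″.

Δλ = 12.40″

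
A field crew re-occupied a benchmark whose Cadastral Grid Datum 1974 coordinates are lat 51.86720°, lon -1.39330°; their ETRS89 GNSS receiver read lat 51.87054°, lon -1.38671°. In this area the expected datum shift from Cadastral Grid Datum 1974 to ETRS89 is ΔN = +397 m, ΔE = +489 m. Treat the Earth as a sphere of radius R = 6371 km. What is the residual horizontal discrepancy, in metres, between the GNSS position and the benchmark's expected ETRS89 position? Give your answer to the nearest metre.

45 m

Observed coordinate differences: Δφ = +0.00334°, Δλ = +0.00659°.
Converting to metres (1° lat = 111195 m, cos φ = 0.617486): observed ΔN = 371.4 m, observed ΔE = 452.5 m.
Subtracting the expected shift leaves a residual of 371.4 − (397) = -25.6 m north and 452.5 − (489) = -36.5 m east.
Residual distance = √((-25.6)² + (-36.5)²) = 44.6 m.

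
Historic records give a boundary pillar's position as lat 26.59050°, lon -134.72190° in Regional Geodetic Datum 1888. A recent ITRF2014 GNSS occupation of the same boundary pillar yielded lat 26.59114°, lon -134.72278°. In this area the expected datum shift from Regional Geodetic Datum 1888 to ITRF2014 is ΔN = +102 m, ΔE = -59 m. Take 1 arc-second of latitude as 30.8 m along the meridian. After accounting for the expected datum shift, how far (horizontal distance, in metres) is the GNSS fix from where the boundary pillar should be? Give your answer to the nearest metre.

42 m

Observed coordinate differences: Δφ = +0.00064°, Δλ = -0.00088°.
Converting to metres (1° lat = 110880 m, cos φ = 0.894228): observed ΔN = 71.0 m, observed ΔE = -87.3 m.
Subtracting the expected shift leaves a residual of 71.0 − (102) = -31.0 m north and -87.3 − (-59) = -28.3 m east.
Residual distance = √((-31.0)² + (-28.3)²) = 42.0 m.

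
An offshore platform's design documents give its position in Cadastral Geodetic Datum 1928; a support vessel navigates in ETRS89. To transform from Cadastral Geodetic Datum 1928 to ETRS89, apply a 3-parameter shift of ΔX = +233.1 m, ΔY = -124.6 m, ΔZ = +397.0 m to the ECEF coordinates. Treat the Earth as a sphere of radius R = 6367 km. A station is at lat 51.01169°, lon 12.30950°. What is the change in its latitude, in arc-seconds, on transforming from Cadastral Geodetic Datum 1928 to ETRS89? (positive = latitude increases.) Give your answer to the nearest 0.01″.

Δφ = 3.03″

sin φ = 0.777274, cos φ = 0.629162, sin λ = 0.213192, cos λ = 0.977010.
North component: ΔN = −sin φ cos λ·ΔX − sin φ sin λ·ΔY + cos φ·ΔZ = −(0.777274)(0.977010)(233.1) − (0.777274)(0.213192)(-124.6) + (0.629162)(397.0) = 93.41 m.
1° of latitude spans πR/180 = 111125 m, so Δφ = 93.41 / 111125 × 3600 = 3.026″.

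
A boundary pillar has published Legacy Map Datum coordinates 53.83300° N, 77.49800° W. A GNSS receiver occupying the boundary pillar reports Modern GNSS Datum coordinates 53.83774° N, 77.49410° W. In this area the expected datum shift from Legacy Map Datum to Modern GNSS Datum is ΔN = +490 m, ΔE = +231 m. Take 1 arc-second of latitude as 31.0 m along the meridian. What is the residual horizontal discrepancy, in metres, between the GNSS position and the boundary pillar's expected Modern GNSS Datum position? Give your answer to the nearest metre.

47 m

Observed coordinate differences: Δφ = +0.00474°, Δλ = +0.00390°.
Converting to metres (1° lat = 111600 m, cos φ = 0.590141): observed ΔN = 529.0 m, observed ΔE = 256.9 m.
Subtracting the expected shift leaves a residual of 529.0 − (490) = 39.0 m north and 256.9 − (231) = 25.9 m east.
Residual distance = √(39.0² + 25.9²) = 46.8 m.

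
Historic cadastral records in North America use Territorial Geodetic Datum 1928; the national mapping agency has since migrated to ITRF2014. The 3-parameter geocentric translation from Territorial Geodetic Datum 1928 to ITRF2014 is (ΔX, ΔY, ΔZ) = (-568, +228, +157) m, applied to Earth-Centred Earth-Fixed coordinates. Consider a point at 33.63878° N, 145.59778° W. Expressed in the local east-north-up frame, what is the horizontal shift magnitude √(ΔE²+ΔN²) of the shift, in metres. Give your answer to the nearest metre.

512 m

The local east axis at (φ, λ) is (−sin λ, cos λ, 0), so ΔE = −sin(-145.59778°)·(-568) + cos(-145.59778°)·228 = -509.04 m.
The local north axis is (−sin φ cos λ, −sin φ sin λ, cos φ), giving ΔN = -259.612 + 71.360 + 130.710 = -57.54 m.
Horizontal magnitude = √(ΔE² + ΔN²) = √((-509.04)² + (-57.54)²) = 512.28 m.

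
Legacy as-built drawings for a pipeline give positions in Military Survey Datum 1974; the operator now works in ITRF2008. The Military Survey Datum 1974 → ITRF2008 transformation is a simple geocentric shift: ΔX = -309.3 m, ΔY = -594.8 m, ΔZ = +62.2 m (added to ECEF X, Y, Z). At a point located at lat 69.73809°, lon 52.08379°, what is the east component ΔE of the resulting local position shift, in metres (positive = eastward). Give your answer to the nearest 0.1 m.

ΔE = -121.5 m

The local east axis at (φ, λ) is (−sin λ, cos λ, 0), so ΔE = −sin(52.08379°)·(-309.3) + cos(52.08379°)·(-594.8) = -121.50 m.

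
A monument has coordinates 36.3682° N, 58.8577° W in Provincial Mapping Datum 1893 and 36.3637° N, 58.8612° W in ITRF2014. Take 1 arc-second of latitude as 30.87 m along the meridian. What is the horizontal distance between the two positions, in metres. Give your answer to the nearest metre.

590 m

Δφ = 36.3637° − 36.3682° = -0.0045°; Δλ = -58.8612° − -58.8577° = -0.0035°.
1° of latitude = 3600 × 30.87 = 111132 m.
ΔN = Δφ × 111132 = -500.1 m; ΔE = Δλ × 111132 × cos(36.3682°) = -0.0035 × 111132 × 0.805223 = -313.2 m.
Distance = √(ΔE² + ΔN²) = √((-313.2)² + (-500.1)²) = 590.1 m.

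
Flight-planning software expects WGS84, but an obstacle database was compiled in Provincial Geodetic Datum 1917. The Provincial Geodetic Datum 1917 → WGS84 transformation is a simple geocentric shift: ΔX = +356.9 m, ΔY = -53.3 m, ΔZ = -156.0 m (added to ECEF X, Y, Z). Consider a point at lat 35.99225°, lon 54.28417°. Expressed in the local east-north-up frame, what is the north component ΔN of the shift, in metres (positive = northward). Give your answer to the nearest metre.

The local north axis is (−sin φ cos λ, −sin φ sin λ, cos φ), giving ΔN = -122.440 + 25.432 − 126.219 = -223.23 m.

ΔN = -223 m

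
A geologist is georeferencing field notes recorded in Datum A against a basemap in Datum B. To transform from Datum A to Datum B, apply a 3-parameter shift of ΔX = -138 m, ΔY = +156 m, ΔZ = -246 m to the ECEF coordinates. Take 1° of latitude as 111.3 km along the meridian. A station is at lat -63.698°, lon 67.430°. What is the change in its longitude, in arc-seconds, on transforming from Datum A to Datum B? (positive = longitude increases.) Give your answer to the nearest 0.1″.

Δλ = 13.7″

sin φ = -0.896471, cos φ = 0.443102, sin λ = 0.923411, cos λ = 0.383812.
East component: ΔE = −sin λ·ΔX + cos λ·ΔY = −(0.923411)(-138) + (0.383812)(156) = 187.31 m.
1° of latitude spans 111300 m; at latitude φ, 1° of longitude spans that × cos φ = 49317.3 m, so Δλ = 187.31 / 49317.3 × 3600 = 13.673″.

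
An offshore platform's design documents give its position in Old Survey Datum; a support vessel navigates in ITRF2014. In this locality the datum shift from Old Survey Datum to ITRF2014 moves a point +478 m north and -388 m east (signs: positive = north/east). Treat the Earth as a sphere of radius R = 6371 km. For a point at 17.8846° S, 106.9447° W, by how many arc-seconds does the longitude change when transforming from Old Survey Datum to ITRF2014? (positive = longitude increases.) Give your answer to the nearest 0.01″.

At latitude -17.8846°, cos φ = 0.951677.
One radian of longitude at latitude φ spans R cos φ, so Δλ = ΔE / (R cos φ) = -388.0 / (6371000 × 0.951677) = -6.3993e-05 rad = -13.200″.

Δλ = -13.20″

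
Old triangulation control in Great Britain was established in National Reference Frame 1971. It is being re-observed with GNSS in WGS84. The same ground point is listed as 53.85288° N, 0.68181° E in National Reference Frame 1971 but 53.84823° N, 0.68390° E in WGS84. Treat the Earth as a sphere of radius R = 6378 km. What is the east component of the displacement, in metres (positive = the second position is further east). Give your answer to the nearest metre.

ΔE = 137 m

Δφ = 53.84823° − 53.85288° = -0.00465°; Δλ = 0.68390° − 0.68181° = +0.00209°.
1° along a meridian = πR/180 = 111317 m.
ΔN = Δφ × 111317 = -517.6 m; ΔE = Δλ × 111317 × cos(53.85288°) = +0.00209 × 111317 × 0.589861 = 137.2 m.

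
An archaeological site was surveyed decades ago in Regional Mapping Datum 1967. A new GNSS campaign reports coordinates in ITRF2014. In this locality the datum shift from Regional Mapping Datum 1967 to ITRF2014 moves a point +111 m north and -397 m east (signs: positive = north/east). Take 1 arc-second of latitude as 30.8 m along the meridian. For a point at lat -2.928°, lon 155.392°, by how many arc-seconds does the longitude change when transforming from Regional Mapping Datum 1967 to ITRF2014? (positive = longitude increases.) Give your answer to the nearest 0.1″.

At latitude -2.928°, cos φ = 0.998695.
1″ of longitude at this latitude = 30.80 × cos φ = 30.7598 m, so Δλ = -397.0 / 30.7598 = -12.906″.

Δλ = -12.9″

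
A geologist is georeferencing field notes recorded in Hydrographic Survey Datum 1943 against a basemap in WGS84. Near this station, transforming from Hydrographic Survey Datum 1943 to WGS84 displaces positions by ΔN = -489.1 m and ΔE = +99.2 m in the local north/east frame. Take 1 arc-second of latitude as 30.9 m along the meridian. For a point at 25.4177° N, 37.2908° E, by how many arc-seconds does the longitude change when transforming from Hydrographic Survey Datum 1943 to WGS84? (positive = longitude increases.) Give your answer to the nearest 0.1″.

At latitude 25.4177°, cos φ = 0.903203.
1″ of longitude at this latitude = 30.90 × cos φ = 27.9090 m, so Δλ = 99.2 / 27.9090 = 3.554″.

Δλ = 3.6″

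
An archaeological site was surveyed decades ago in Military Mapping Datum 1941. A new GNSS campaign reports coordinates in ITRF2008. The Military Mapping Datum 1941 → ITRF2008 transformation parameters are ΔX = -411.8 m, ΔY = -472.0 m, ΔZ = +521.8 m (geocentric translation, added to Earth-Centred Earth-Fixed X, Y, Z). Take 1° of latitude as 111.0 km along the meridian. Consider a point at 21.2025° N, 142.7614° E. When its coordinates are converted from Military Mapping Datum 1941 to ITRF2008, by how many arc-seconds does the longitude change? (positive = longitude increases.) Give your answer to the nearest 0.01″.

sin φ = 0.361665, cos φ = 0.932308, sin λ = 0.605136, cos λ = -0.796122.
East component: ΔE = −sin λ·ΔX + cos λ·ΔY = −(0.605136)(-411.8) + (-0.796122)(-472.0) = 624.96 m.
1° of latitude spans 111000 m; at latitude φ, 1° of longitude spans that × cos φ = 103486.2 m, so Δλ = 624.96 / 103486.2 × 3600 = 21.741″.

Δλ = 21.74″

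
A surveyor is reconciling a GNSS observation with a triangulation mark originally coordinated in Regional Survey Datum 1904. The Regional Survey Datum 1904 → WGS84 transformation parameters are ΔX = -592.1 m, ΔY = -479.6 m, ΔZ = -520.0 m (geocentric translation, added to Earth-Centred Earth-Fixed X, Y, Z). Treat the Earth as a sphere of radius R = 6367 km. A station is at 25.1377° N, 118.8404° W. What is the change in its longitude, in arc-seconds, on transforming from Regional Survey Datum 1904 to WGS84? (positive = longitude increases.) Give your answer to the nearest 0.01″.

sin φ = 0.424795, cos φ = 0.905289, sin λ = -0.875967, cos λ = -0.482371.
East component: ΔE = −sin λ·ΔX + cos λ·ΔY = −(-0.875967)(-592.1) + (-0.482371)(-479.6) = -287.31 m.
1° of latitude spans πR/180 = 111125 m; at latitude φ, 1° of longitude spans that × cos φ = 100600.4 m, so Δλ = -287.31 / 100600.4 × 3600 = -10.282″.

Δλ = -10.28″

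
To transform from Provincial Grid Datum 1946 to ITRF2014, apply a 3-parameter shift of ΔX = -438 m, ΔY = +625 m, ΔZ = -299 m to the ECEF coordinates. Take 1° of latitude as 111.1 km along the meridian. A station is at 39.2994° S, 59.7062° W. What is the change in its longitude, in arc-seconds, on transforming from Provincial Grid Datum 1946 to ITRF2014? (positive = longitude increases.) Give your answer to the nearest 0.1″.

sin φ = -0.633373, cos φ = 0.773847, sin λ = -0.863450, cos λ = 0.504434.
East component: ΔE = −sin λ·ΔX + cos λ·ΔY = −(-0.863450)(-438) + (0.504434)(625) = -62.92 m.
1° of latitude spans 111100 m; at latitude φ, 1° of longitude spans that × cos φ = 85974.4 m, so Δλ = -62.92 / 85974.4 × 3600 = -2.635″.

Δλ = -2.6″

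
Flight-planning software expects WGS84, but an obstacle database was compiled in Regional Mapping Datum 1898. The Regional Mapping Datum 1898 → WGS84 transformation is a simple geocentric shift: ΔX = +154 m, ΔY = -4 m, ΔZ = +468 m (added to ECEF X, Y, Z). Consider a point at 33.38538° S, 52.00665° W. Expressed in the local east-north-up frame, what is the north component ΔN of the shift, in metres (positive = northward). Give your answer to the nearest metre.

At φ = -33.38538°, λ = -52.00665°: sin φ = -0.550268, cos φ = 0.834988, sin λ = -0.788082, cos λ = 0.615570.
ΔN = −sin φ cos λ·ΔX − sin φ sin λ·ΔY + cos φ·ΔZ = −(-0.550268)(0.615570)(154) − (-0.550268)(-0.788082)(-4) + (0.834988)(468) = 444.67 m.

ΔN = 445 m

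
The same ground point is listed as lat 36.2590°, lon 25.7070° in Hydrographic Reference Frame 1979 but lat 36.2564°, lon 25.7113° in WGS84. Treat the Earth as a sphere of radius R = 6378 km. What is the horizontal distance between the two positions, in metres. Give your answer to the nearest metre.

482 m

Δφ = 36.2564° − 36.2590° = -0.0026°; Δλ = 25.7113° − 25.7070° = +0.0043°.
1° along a meridian = πR/180 = 111317 m.
ΔN = Δφ × 111317 = -289.4 m; ΔE = Δλ × 111317 × cos(36.2590°) = +0.0043 × 111317 × 0.806352 = 386.0 m.
Distance = √(ΔE² + ΔN²) = √(386.0² + (-289.4)²) = 482.4 m.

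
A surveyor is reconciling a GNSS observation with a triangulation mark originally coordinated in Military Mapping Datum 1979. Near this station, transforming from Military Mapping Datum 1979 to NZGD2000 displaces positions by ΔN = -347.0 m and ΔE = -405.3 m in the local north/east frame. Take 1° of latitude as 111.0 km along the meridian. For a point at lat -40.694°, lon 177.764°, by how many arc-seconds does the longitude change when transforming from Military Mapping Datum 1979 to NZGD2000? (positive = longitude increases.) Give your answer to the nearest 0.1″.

Δλ = -17.3″

At latitude -40.694°, cos φ = 0.758203.
1° of longitude at this latitude = 111.0 × cos φ = 84.16 km, so Δλ = -405.3 / 84160.5 = -0.0048158° = -17.337″.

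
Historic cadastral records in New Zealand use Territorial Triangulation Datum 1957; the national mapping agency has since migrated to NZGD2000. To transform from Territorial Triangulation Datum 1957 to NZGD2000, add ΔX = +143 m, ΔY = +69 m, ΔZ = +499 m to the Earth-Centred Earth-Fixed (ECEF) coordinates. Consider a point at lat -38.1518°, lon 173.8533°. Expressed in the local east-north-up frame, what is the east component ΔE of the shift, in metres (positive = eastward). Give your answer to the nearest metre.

At φ = -38.1518°, λ = 173.8533°: sin φ = -0.617747, cos φ = 0.786377, sin λ = 0.107074, cos λ = -0.994251.
ΔE = −sin λ·ΔX + cos λ·ΔY = −(0.107074)·(143) + (-0.994251)·(69) = -83.91 m.

ΔE = -84 m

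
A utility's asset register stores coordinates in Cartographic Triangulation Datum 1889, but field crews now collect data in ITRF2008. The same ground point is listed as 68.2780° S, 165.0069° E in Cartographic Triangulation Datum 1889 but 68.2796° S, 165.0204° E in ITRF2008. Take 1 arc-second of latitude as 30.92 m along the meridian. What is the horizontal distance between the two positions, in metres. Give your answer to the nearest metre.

Δφ = -68.2796° − -68.2780° = -0.0016°; Δλ = 165.0204° − 165.0069° = +0.0135°.
1° of latitude = 3600 × 30.92 = 111312 m.
ΔN = Δφ × 111312 = -178.1 m; ΔE = Δλ × 111312 × cos(-68.2780°) = +0.0135 × 111312 × 0.370103 = 556.2 m.
Distance = √(ΔE² + ΔN²) = √(556.2² + (-178.1)²) = 584.0 m.

584 m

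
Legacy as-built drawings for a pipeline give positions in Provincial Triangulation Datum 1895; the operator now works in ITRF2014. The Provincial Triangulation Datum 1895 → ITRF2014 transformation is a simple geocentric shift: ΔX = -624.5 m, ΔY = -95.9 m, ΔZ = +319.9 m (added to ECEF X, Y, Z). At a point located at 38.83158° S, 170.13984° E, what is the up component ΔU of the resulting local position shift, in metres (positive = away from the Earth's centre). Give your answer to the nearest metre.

At φ = -38.83158°, λ = 170.13984°: sin φ = -0.627033, cos φ = 0.778992, sin λ = 0.171244, cos λ = -0.985229.
ΔU = cos φ cos λ·ΔX + cos φ sin λ·ΔY + sin φ·ΔZ = (0.778992)(-0.985229)(-624.5) + (0.778992)(0.171244)(-95.9) + (-0.627033)(319.9) = 265.91 m.

ΔU = 266 m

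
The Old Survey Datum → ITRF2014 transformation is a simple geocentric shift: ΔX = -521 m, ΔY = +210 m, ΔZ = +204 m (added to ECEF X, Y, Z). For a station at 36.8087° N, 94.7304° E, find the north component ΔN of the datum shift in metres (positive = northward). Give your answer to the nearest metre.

At φ = 36.8087°, λ = 94.7304°: sin φ = 0.599145, cos φ = 0.800640, sin λ = 0.996594, cos λ = -0.082467.
ΔN = −sin φ cos λ·ΔX − sin φ sin λ·ΔY + cos φ·ΔZ = −(0.599145)(-0.082467)(-521) − (0.599145)(0.996594)(210) + (0.800640)(204) = 12.20 m.

ΔN = 12 m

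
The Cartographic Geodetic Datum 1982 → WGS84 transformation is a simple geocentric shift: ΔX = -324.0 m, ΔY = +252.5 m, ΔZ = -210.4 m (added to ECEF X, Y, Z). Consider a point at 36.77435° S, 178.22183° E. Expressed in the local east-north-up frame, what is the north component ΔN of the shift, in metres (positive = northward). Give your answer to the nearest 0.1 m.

At φ = -36.77435°, λ = 178.22183°: sin φ = -0.598665, cos φ = 0.800999, sin λ = 0.031030, cos λ = -0.999518.
ΔN = −sin φ cos λ·ΔX − sin φ sin λ·ΔY + cos φ·ΔZ = −(-0.598665)(-0.999518)(-324.0) − (-0.598665)(0.031030)(252.5) + (0.800999)(-210.4) = 30.03 m.

ΔN = 30.0 m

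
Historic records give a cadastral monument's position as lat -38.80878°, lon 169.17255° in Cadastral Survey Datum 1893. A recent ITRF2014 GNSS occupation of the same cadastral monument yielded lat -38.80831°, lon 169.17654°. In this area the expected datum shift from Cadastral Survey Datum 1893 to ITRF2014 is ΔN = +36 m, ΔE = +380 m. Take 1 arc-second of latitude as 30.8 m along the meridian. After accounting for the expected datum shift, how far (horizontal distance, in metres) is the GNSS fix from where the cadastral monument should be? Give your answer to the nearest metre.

39 m

Observed coordinate differences: Δφ = +0.00047°, Δλ = +0.00399°.
Converting to metres (1° lat = 110880 m, cos φ = 0.779242): observed ΔN = 52.1 m, observed ΔE = 344.7 m.
Subtracting the expected shift leaves a residual of 52.1 − (36) = 16.1 m north and 344.7 − (380) = -35.3 m east.
Residual distance = √(16.1² + (-35.3)²) = 38.8 m.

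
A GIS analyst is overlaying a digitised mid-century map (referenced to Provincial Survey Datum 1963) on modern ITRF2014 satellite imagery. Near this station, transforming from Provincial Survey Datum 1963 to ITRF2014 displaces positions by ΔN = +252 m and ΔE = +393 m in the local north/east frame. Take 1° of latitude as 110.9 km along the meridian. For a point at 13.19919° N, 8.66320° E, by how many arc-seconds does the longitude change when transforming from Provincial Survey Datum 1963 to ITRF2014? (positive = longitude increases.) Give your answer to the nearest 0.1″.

At latitude 13.19919°, cos φ = 0.973582.
1° of longitude at this latitude = 110.9 × cos φ = 107.97 km, so Δλ = 393.0 / 107970.3 = 0.0036399° = 13.104″.

Δλ = 13.1″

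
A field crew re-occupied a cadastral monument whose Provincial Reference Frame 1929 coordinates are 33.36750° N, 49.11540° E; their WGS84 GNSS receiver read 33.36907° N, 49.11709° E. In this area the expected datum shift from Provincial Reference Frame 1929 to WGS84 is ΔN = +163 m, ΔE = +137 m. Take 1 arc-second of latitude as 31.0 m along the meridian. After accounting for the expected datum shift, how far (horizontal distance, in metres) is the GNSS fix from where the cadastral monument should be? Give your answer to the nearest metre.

Observed coordinate differences: Δφ = +0.00157°, Δλ = +0.00169°.
Converting to metres (1° lat = 111600 m, cos φ = 0.835160): observed ΔN = 175.2 m, observed ΔE = 157.5 m.
Subtracting the expected shift leaves a residual of 175.2 − (163) = 12.2 m north and 157.5 − (137) = 20.5 m east.
Residual distance = √(12.2² + 20.5²) = 23.9 m.

24 m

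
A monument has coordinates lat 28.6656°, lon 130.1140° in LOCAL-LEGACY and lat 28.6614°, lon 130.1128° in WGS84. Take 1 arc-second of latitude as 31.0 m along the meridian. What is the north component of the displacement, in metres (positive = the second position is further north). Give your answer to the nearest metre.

ΔN = -469 m

Δφ = 28.6614° − 28.6656° = -0.0042°; Δλ = 130.1128° − 130.1140° = -0.0012°.
1° of latitude = 3600 × 31.00 = 111600 m.
ΔN = Δφ × 111600 = -468.7 m; ΔE = Δλ × 111600 × cos(28.6656°) = -0.0012 × 111600 × 0.877434 = -117.5 m.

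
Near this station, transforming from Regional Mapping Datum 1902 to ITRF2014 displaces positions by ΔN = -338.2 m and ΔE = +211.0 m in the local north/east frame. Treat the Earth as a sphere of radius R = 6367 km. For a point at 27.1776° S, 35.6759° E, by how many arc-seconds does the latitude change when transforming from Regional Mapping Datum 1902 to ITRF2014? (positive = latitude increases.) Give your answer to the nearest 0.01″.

Δφ = -10.96″

On a sphere of radius R, 1 rad of latitude = R, so Δφ = ΔN / R = -338.2 / 6367000 = -5.3118e-05 rad = -10.956″.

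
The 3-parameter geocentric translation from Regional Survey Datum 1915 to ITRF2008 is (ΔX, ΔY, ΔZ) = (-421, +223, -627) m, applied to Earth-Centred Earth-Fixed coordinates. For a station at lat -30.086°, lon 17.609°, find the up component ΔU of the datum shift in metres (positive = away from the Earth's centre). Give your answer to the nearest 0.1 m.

The local up (radial) axis is (cos φ cos λ, cos φ sin λ, sin φ), giving ΔU = -347.211 + 58.373 + 314.315 = 25.48 m.

ΔU = 25.5 m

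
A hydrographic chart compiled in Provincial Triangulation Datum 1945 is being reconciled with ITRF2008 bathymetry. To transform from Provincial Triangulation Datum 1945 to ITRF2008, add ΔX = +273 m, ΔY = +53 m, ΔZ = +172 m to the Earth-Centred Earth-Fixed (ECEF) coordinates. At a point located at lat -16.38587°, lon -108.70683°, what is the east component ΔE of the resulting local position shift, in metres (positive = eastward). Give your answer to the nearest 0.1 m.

The local east axis at (φ, λ) is (−sin λ, cos λ, 0), so ΔE = −sin(-108.70683°)·273 + cos(-108.70683°)·53 = 241.58 m.

ΔE = 241.6 m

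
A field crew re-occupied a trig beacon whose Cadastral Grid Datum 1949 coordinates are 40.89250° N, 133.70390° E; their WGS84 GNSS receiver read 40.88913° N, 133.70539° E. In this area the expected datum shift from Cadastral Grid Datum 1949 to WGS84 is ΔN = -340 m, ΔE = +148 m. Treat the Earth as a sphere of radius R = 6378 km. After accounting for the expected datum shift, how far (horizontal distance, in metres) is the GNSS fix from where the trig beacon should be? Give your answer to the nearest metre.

42 m

Observed coordinate differences: Δφ = -0.00337°, Δλ = +0.00149°.
Converting to metres (1° lat = 111317 m, cos φ = 0.755939): observed ΔN = -375.1 m, observed ΔE = 125.4 m.
Subtracting the expected shift leaves a residual of -375.1 − (-340) = -35.1 m north and 125.4 − (148) = -22.6 m east.
Residual distance = √((-35.1)² + (-22.6)²) = 41.8 m.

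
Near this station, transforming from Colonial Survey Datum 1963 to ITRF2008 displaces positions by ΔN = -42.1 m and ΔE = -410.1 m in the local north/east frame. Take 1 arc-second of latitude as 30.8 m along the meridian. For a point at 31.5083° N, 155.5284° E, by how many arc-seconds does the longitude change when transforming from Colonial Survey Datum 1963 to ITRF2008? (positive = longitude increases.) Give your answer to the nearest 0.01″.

At latitude 31.5083°, cos φ = 0.852564.
1″ of longitude at this latitude = 30.80 × cos φ = 26.2590 m, so Δλ = -410.1 / 26.2590 = -15.618″.

Δλ = -15.62″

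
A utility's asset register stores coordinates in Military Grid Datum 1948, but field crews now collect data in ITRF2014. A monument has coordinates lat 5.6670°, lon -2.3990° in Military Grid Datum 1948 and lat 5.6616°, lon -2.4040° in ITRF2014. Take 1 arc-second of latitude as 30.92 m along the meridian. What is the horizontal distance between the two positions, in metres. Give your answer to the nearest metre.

817 m

Δφ = 5.6616° − 5.6670° = -0.0054°; Δλ = -2.4040° − -2.3990° = -0.0050°.
1° of latitude = 3600 × 30.92 = 111312 m.
ΔN = Δφ × 111312 = -601.1 m; ΔE = Δλ × 111312 × cos(5.6670°) = -0.0050 × 111312 × 0.995113 = -553.8 m.
Distance = √(ΔE² + ΔN²) = √((-553.8)² + (-601.1)²) = 817.3 m.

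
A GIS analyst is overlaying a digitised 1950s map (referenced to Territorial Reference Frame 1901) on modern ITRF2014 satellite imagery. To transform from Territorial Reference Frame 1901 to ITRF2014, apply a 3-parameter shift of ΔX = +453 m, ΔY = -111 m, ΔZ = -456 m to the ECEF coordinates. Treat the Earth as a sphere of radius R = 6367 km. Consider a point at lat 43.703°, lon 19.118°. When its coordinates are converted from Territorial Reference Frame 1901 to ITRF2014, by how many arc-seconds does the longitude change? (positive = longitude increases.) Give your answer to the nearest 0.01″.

sin φ = 0.690920, cos φ = 0.722931, sin λ = 0.327515, cos λ = 0.944846.
East component: ΔE = −sin λ·ΔX + cos λ·ΔY = −(0.327515)(453) + (0.944846)(-111) = -253.24 m.
1° of latitude spans πR/180 = 111125 m; at latitude φ, 1° of longitude spans that × cos φ = 80335.8 m, so Δλ = -253.24 / 80335.8 × 3600 = -11.348″.

Δλ = -11.35″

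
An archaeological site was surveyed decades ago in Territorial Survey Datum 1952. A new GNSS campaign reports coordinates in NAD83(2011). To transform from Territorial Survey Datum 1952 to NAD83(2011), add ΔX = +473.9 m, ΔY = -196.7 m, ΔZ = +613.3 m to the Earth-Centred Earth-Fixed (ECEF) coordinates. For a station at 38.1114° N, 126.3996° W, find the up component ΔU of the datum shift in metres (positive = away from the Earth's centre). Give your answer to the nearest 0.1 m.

At φ = 38.1114°, λ = -126.3996°: sin φ = 0.617192, cos φ = 0.786812, sin λ = -0.804898, cos λ = -0.593413.
ΔU = cos φ cos λ·ΔX + cos φ sin λ·ΔY + sin φ·ΔZ = (0.786812)(-0.593413)(473.9) + (0.786812)(-0.804898)(-196.7) + (0.617192)(613.3) = 281.83 m.

ΔU = 281.8 m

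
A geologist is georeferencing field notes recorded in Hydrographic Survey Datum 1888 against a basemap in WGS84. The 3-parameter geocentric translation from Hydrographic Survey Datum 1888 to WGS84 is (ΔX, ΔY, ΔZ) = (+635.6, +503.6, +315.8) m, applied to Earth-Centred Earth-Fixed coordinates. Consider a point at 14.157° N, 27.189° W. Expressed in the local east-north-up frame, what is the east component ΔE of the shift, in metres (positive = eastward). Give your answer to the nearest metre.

The local east axis at (φ, λ) is (−sin λ, cos λ, 0), so ΔE = −sin(-27.189°)·635.6 + cos(-27.189°)·503.6 = 738.38 m.

ΔE = 738 m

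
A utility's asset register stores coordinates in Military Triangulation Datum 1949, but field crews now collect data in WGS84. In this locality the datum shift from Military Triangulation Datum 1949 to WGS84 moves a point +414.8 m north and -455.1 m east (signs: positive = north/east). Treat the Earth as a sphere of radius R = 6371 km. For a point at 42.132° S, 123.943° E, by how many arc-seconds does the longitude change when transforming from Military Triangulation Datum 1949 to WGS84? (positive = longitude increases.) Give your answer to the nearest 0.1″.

Δλ = -19.9″

At latitude -42.132°, cos φ = 0.741601.
One radian of longitude at latitude φ spans R cos φ, so Δλ = ΔE / (R cos φ) = -455.1 / (6371000 × 0.741601) = -9.6323e-05 rad = -19.868″.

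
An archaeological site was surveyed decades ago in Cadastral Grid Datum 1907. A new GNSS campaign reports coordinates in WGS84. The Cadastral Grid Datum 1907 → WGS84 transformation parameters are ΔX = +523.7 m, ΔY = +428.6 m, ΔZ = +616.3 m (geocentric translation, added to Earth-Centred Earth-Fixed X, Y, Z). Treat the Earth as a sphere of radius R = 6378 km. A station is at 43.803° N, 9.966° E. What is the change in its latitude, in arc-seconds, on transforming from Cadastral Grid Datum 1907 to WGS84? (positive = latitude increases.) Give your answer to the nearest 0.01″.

Δφ = 1.18″

sin φ = 0.692181, cos φ = 0.721724, sin λ = 0.173064, cos λ = 0.984911.
North component: ΔN = −sin φ cos λ·ΔX − sin φ sin λ·ΔY + cos φ·ΔZ = −(0.692181)(0.984911)(523.7) − (0.692181)(0.173064)(428.6) + (0.721724)(616.3) = 36.43 m.
1° of latitude spans πR/180 = 111317 m, so Δφ = 36.43 / 111317 × 3600 = 1.178″.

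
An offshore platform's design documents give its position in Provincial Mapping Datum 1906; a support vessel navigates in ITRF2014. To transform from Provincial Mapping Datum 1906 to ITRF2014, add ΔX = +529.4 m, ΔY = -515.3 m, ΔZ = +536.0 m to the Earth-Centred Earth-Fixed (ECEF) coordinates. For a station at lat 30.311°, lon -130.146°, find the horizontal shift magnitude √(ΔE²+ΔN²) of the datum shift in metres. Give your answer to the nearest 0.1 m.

856.3 m

At φ = 30.311°, λ = -130.146°: sin φ = 0.504693, cos φ = 0.863299, sin λ = -0.764404, cos λ = -0.644738.
ΔE = −sin λ·ΔX + cos λ·ΔY = −(-0.764404)·(529.4) + (-0.644738)·(-515.3) = 736.91 m.
ΔN = −sin φ cos λ·ΔX − sin φ sin λ·ΔY + cos φ·ΔZ = −(0.504693)(-0.644738)(529.4) − (0.504693)(-0.764404)(-515.3) + (0.863299)(536.0) = 436.19 m.
Horizontal magnitude = √(ΔE² + ΔN²) = √(736.91² + 436.19²) = 856.33 m.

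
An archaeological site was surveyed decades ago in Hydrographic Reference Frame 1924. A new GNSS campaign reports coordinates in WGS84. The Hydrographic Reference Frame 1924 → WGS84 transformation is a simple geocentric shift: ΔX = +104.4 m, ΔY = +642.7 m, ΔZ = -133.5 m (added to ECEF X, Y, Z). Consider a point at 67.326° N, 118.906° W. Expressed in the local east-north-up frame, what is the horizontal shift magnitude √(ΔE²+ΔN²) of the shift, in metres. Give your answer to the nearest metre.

559 m

At φ = 67.326°, λ = -118.906°: sin φ = 0.922713, cos φ = 0.385487, sin λ = -0.875414, cos λ = -0.483374.
ΔE = −sin λ·ΔX + cos λ·ΔY = −(-0.875414)·(104.4) + (-0.483374)·(642.7) = -219.27 m.
ΔN = −sin φ cos λ·ΔX − sin φ sin λ·ΔY + cos φ·ΔZ = −(0.922713)(-0.483374)(104.4) − (0.922713)(-0.875414)(642.7) + (0.385487)(-133.5) = 514.25 m.
Horizontal magnitude = √(ΔE² + ΔN²) = √((-219.27)² + 514.25²) = 559.04 m.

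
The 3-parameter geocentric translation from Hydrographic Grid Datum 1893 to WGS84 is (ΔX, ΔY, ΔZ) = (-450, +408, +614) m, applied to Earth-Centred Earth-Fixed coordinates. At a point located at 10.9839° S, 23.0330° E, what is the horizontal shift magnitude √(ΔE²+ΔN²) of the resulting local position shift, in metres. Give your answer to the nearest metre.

782 m

At φ = -10.9839°, λ = 23.0330°: sin φ = -0.190533, cos φ = 0.981681, sin λ = 0.391261, cos λ = 0.920280.
ΔE = −sin λ·ΔX + cos λ·ΔY = −(0.391261)·(-450) + (0.920280)·(408) = 551.54 m.
ΔN = −sin φ cos λ·ΔX − sin φ sin λ·ΔY + cos φ·ΔZ = −(-0.190533)(0.920280)(-450) − (-0.190533)(0.391261)(408) + (0.981681)(614) = 554.26 m.
Horizontal magnitude = √(ΔE² + ΔN²) = √(551.54² + 554.26²) = 781.92 m.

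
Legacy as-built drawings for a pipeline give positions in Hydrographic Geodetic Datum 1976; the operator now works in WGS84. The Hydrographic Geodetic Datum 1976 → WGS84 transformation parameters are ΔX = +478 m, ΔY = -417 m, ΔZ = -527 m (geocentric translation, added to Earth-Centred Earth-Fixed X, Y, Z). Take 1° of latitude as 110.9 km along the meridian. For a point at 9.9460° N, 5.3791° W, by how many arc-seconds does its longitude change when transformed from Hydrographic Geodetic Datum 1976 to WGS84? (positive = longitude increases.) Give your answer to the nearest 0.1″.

Δλ = -12.2″

sin φ = 0.172720, cos φ = 0.984971, sin λ = -0.093745, cos λ = 0.995596.
East component: ΔE = −sin λ·ΔX + cos λ·ΔY = −(-0.093745)(478) + (0.995596)(-417) = -370.35 m.
1° of latitude spans 110900 m; at latitude φ, 1° of longitude spans that × cos φ = 109233.3 m, so Δλ = -370.35 / 109233.3 × 3600 = -12.206″.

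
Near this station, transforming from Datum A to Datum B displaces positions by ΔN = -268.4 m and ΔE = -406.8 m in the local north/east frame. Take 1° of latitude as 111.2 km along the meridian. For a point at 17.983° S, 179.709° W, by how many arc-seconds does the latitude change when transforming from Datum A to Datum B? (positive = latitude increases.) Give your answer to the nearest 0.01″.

1° of latitude = 111.2 km, so Δφ = -268.4 / 111200 = -0.0024137° = -8.689″.

Δφ = -8.69″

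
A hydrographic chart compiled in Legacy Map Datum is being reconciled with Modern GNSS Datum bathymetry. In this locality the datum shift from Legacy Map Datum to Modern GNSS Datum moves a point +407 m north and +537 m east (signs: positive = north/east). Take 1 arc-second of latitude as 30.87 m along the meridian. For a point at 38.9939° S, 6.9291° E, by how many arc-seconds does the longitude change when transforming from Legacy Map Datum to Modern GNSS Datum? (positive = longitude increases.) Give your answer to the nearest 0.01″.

Δλ = 22.38″

At latitude -38.9939°, cos φ = 0.777213.
1″ of longitude at this latitude = 30.87 × cos φ = 23.9926 m, so Δλ = 537.0 / 23.9926 = 22.382″.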